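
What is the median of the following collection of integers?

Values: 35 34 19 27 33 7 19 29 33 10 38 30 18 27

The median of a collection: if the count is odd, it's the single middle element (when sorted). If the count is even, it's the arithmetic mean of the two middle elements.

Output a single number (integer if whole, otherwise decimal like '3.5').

Step 1: insert 35 -> lo=[35] (size 1, max 35) hi=[] (size 0) -> median=35
Step 2: insert 34 -> lo=[34] (size 1, max 34) hi=[35] (size 1, min 35) -> median=34.5
Step 3: insert 19 -> lo=[19, 34] (size 2, max 34) hi=[35] (size 1, min 35) -> median=34
Step 4: insert 27 -> lo=[19, 27] (size 2, max 27) hi=[34, 35] (size 2, min 34) -> median=30.5
Step 5: insert 33 -> lo=[19, 27, 33] (size 3, max 33) hi=[34, 35] (size 2, min 34) -> median=33
Step 6: insert 7 -> lo=[7, 19, 27] (size 3, max 27) hi=[33, 34, 35] (size 3, min 33) -> median=30
Step 7: insert 19 -> lo=[7, 19, 19, 27] (size 4, max 27) hi=[33, 34, 35] (size 3, min 33) -> median=27
Step 8: insert 29 -> lo=[7, 19, 19, 27] (size 4, max 27) hi=[29, 33, 34, 35] (size 4, min 29) -> median=28
Step 9: insert 33 -> lo=[7, 19, 19, 27, 29] (size 5, max 29) hi=[33, 33, 34, 35] (size 4, min 33) -> median=29
Step 10: insert 10 -> lo=[7, 10, 19, 19, 27] (size 5, max 27) hi=[29, 33, 33, 34, 35] (size 5, min 29) -> median=28
Step 11: insert 38 -> lo=[7, 10, 19, 19, 27, 29] (size 6, max 29) hi=[33, 33, 34, 35, 38] (size 5, min 33) -> median=29
Step 12: insert 30 -> lo=[7, 10, 19, 19, 27, 29] (size 6, max 29) hi=[30, 33, 33, 34, 35, 38] (size 6, min 30) -> median=29.5
Step 13: insert 18 -> lo=[7, 10, 18, 19, 19, 27, 29] (size 7, max 29) hi=[30, 33, 33, 34, 35, 38] (size 6, min 30) -> median=29
Step 14: insert 27 -> lo=[7, 10, 18, 19, 19, 27, 27] (size 7, max 27) hi=[29, 30, 33, 33, 34, 35, 38] (size 7, min 29) -> median=28

Answer: 28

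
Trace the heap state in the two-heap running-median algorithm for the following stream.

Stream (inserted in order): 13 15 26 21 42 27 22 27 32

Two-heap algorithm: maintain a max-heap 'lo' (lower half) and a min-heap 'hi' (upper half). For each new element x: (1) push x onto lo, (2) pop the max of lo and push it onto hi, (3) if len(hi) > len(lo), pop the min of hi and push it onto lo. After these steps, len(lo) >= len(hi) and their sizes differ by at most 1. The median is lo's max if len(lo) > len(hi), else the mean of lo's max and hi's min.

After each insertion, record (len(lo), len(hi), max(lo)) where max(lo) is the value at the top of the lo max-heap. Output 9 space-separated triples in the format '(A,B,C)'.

Step 1: insert 13 -> lo=[13] hi=[] -> (len(lo)=1, len(hi)=0, max(lo)=13)
Step 2: insert 15 -> lo=[13] hi=[15] -> (len(lo)=1, len(hi)=1, max(lo)=13)
Step 3: insert 26 -> lo=[13, 15] hi=[26] -> (len(lo)=2, len(hi)=1, max(lo)=15)
Step 4: insert 21 -> lo=[13, 15] hi=[21, 26] -> (len(lo)=2, len(hi)=2, max(lo)=15)
Step 5: insert 42 -> lo=[13, 15, 21] hi=[26, 42] -> (len(lo)=3, len(hi)=2, max(lo)=21)
Step 6: insert 27 -> lo=[13, 15, 21] hi=[26, 27, 42] -> (len(lo)=3, len(hi)=3, max(lo)=21)
Step 7: insert 22 -> lo=[13, 15, 21, 22] hi=[26, 27, 42] -> (len(lo)=4, len(hi)=3, max(lo)=22)
Step 8: insert 27 -> lo=[13, 15, 21, 22] hi=[26, 27, 27, 42] -> (len(lo)=4, len(hi)=4, max(lo)=22)
Step 9: insert 32 -> lo=[13, 15, 21, 22, 26] hi=[27, 27, 32, 42] -> (len(lo)=5, len(hi)=4, max(lo)=26)

Answer: (1,0,13) (1,1,13) (2,1,15) (2,2,15) (3,2,21) (3,3,21) (4,3,22) (4,4,22) (5,4,26)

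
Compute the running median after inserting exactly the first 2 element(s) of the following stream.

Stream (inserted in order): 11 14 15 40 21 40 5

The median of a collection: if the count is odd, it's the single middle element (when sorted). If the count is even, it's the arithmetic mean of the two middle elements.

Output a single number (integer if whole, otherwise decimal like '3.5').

Answer: 12.5

Derivation:
Step 1: insert 11 -> lo=[11] (size 1, max 11) hi=[] (size 0) -> median=11
Step 2: insert 14 -> lo=[11] (size 1, max 11) hi=[14] (size 1, min 14) -> median=12.5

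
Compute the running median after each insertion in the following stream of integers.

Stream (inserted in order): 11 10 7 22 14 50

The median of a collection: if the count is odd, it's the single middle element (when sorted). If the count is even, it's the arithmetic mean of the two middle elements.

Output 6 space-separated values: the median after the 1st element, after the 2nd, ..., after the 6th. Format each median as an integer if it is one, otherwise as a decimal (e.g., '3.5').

Step 1: insert 11 -> lo=[11] (size 1, max 11) hi=[] (size 0) -> median=11
Step 2: insert 10 -> lo=[10] (size 1, max 10) hi=[11] (size 1, min 11) -> median=10.5
Step 3: insert 7 -> lo=[7, 10] (size 2, max 10) hi=[11] (size 1, min 11) -> median=10
Step 4: insert 22 -> lo=[7, 10] (size 2, max 10) hi=[11, 22] (size 2, min 11) -> median=10.5
Step 5: insert 14 -> lo=[7, 10, 11] (size 3, max 11) hi=[14, 22] (size 2, min 14) -> median=11
Step 6: insert 50 -> lo=[7, 10, 11] (size 3, max 11) hi=[14, 22, 50] (size 3, min 14) -> median=12.5

Answer: 11 10.5 10 10.5 11 12.5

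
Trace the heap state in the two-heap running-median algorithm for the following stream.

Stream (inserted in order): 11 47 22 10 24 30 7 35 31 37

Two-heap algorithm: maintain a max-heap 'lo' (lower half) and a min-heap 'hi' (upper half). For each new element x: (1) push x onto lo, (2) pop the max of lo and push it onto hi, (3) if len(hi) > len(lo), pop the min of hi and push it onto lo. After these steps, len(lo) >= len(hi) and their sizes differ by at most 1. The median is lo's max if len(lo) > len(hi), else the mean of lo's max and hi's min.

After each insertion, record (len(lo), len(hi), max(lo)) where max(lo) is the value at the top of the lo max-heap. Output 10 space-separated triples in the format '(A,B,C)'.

Answer: (1,0,11) (1,1,11) (2,1,22) (2,2,11) (3,2,22) (3,3,22) (4,3,22) (4,4,22) (5,4,24) (5,5,24)

Derivation:
Step 1: insert 11 -> lo=[11] hi=[] -> (len(lo)=1, len(hi)=0, max(lo)=11)
Step 2: insert 47 -> lo=[11] hi=[47] -> (len(lo)=1, len(hi)=1, max(lo)=11)
Step 3: insert 22 -> lo=[11, 22] hi=[47] -> (len(lo)=2, len(hi)=1, max(lo)=22)
Step 4: insert 10 -> lo=[10, 11] hi=[22, 47] -> (len(lo)=2, len(hi)=2, max(lo)=11)
Step 5: insert 24 -> lo=[10, 11, 22] hi=[24, 47] -> (len(lo)=3, len(hi)=2, max(lo)=22)
Step 6: insert 30 -> lo=[10, 11, 22] hi=[24, 30, 47] -> (len(lo)=3, len(hi)=3, max(lo)=22)
Step 7: insert 7 -> lo=[7, 10, 11, 22] hi=[24, 30, 47] -> (len(lo)=4, len(hi)=3, max(lo)=22)
Step 8: insert 35 -> lo=[7, 10, 11, 22] hi=[24, 30, 35, 47] -> (len(lo)=4, len(hi)=4, max(lo)=22)
Step 9: insert 31 -> lo=[7, 10, 11, 22, 24] hi=[30, 31, 35, 47] -> (len(lo)=5, len(hi)=4, max(lo)=24)
Step 10: insert 37 -> lo=[7, 10, 11, 22, 24] hi=[30, 31, 35, 37, 47] -> (len(lo)=5, len(hi)=5, max(lo)=24)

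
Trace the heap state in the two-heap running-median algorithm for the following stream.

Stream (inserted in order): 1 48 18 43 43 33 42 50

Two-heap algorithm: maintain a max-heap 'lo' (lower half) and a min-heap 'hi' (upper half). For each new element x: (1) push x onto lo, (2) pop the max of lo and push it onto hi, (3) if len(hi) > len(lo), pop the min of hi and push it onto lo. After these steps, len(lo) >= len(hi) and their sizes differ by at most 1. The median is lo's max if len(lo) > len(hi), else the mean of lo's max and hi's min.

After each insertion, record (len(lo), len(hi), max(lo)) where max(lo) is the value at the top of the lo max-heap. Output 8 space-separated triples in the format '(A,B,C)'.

Answer: (1,0,1) (1,1,1) (2,1,18) (2,2,18) (3,2,43) (3,3,33) (4,3,42) (4,4,42)

Derivation:
Step 1: insert 1 -> lo=[1] hi=[] -> (len(lo)=1, len(hi)=0, max(lo)=1)
Step 2: insert 48 -> lo=[1] hi=[48] -> (len(lo)=1, len(hi)=1, max(lo)=1)
Step 3: insert 18 -> lo=[1, 18] hi=[48] -> (len(lo)=2, len(hi)=1, max(lo)=18)
Step 4: insert 43 -> lo=[1, 18] hi=[43, 48] -> (len(lo)=2, len(hi)=2, max(lo)=18)
Step 5: insert 43 -> lo=[1, 18, 43] hi=[43, 48] -> (len(lo)=3, len(hi)=2, max(lo)=43)
Step 6: insert 33 -> lo=[1, 18, 33] hi=[43, 43, 48] -> (len(lo)=3, len(hi)=3, max(lo)=33)
Step 7: insert 42 -> lo=[1, 18, 33, 42] hi=[43, 43, 48] -> (len(lo)=4, len(hi)=3, max(lo)=42)
Step 8: insert 50 -> lo=[1, 18, 33, 42] hi=[43, 43, 48, 50] -> (len(lo)=4, len(hi)=4, max(lo)=42)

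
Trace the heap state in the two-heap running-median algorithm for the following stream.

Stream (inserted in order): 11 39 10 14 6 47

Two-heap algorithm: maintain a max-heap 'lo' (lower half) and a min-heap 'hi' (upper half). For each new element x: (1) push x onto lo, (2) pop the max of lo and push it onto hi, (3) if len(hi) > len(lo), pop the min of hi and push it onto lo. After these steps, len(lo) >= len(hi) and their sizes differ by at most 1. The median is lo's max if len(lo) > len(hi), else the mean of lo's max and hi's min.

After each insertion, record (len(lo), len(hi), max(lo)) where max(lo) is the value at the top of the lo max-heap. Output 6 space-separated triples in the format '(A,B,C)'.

Step 1: insert 11 -> lo=[11] hi=[] -> (len(lo)=1, len(hi)=0, max(lo)=11)
Step 2: insert 39 -> lo=[11] hi=[39] -> (len(lo)=1, len(hi)=1, max(lo)=11)
Step 3: insert 10 -> lo=[10, 11] hi=[39] -> (len(lo)=2, len(hi)=1, max(lo)=11)
Step 4: insert 14 -> lo=[10, 11] hi=[14, 39] -> (len(lo)=2, len(hi)=2, max(lo)=11)
Step 5: insert 6 -> lo=[6, 10, 11] hi=[14, 39] -> (len(lo)=3, len(hi)=2, max(lo)=11)
Step 6: insert 47 -> lo=[6, 10, 11] hi=[14, 39, 47] -> (len(lo)=3, len(hi)=3, max(lo)=11)

Answer: (1,0,11) (1,1,11) (2,1,11) (2,2,11) (3,2,11) (3,3,11)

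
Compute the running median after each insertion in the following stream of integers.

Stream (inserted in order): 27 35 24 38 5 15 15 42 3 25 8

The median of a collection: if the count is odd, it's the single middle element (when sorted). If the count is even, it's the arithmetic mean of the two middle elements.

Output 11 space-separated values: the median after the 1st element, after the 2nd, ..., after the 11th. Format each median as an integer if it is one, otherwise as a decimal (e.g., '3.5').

Answer: 27 31 27 31 27 25.5 24 25.5 24 24.5 24

Derivation:
Step 1: insert 27 -> lo=[27] (size 1, max 27) hi=[] (size 0) -> median=27
Step 2: insert 35 -> lo=[27] (size 1, max 27) hi=[35] (size 1, min 35) -> median=31
Step 3: insert 24 -> lo=[24, 27] (size 2, max 27) hi=[35] (size 1, min 35) -> median=27
Step 4: insert 38 -> lo=[24, 27] (size 2, max 27) hi=[35, 38] (size 2, min 35) -> median=31
Step 5: insert 5 -> lo=[5, 24, 27] (size 3, max 27) hi=[35, 38] (size 2, min 35) -> median=27
Step 6: insert 15 -> lo=[5, 15, 24] (size 3, max 24) hi=[27, 35, 38] (size 3, min 27) -> median=25.5
Step 7: insert 15 -> lo=[5, 15, 15, 24] (size 4, max 24) hi=[27, 35, 38] (size 3, min 27) -> median=24
Step 8: insert 42 -> lo=[5, 15, 15, 24] (size 4, max 24) hi=[27, 35, 38, 42] (size 4, min 27) -> median=25.5
Step 9: insert 3 -> lo=[3, 5, 15, 15, 24] (size 5, max 24) hi=[27, 35, 38, 42] (size 4, min 27) -> median=24
Step 10: insert 25 -> lo=[3, 5, 15, 15, 24] (size 5, max 24) hi=[25, 27, 35, 38, 42] (size 5, min 25) -> median=24.5
Step 11: insert 8 -> lo=[3, 5, 8, 15, 15, 24] (size 6, max 24) hi=[25, 27, 35, 38, 42] (size 5, min 25) -> median=24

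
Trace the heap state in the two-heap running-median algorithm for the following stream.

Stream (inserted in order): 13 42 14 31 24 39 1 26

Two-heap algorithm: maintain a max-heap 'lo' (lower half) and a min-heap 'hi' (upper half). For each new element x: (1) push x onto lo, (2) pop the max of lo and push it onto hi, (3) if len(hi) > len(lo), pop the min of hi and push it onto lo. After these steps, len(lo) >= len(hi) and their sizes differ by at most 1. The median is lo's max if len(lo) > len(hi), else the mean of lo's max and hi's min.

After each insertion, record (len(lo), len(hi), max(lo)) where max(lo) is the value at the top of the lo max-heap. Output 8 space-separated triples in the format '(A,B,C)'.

Step 1: insert 13 -> lo=[13] hi=[] -> (len(lo)=1, len(hi)=0, max(lo)=13)
Step 2: insert 42 -> lo=[13] hi=[42] -> (len(lo)=1, len(hi)=1, max(lo)=13)
Step 3: insert 14 -> lo=[13, 14] hi=[42] -> (len(lo)=2, len(hi)=1, max(lo)=14)
Step 4: insert 31 -> lo=[13, 14] hi=[31, 42] -> (len(lo)=2, len(hi)=2, max(lo)=14)
Step 5: insert 24 -> lo=[13, 14, 24] hi=[31, 42] -> (len(lo)=3, len(hi)=2, max(lo)=24)
Step 6: insert 39 -> lo=[13, 14, 24] hi=[31, 39, 42] -> (len(lo)=3, len(hi)=3, max(lo)=24)
Step 7: insert 1 -> lo=[1, 13, 14, 24] hi=[31, 39, 42] -> (len(lo)=4, len(hi)=3, max(lo)=24)
Step 8: insert 26 -> lo=[1, 13, 14, 24] hi=[26, 31, 39, 42] -> (len(lo)=4, len(hi)=4, max(lo)=24)

Answer: (1,0,13) (1,1,13) (2,1,14) (2,2,14) (3,2,24) (3,3,24) (4,3,24) (4,4,24)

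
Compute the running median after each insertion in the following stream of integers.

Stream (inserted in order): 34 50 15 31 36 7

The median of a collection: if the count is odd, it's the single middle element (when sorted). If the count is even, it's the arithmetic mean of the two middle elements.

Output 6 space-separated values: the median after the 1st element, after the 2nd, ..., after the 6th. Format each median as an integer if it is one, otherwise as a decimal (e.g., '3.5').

Answer: 34 42 34 32.5 34 32.5

Derivation:
Step 1: insert 34 -> lo=[34] (size 1, max 34) hi=[] (size 0) -> median=34
Step 2: insert 50 -> lo=[34] (size 1, max 34) hi=[50] (size 1, min 50) -> median=42
Step 3: insert 15 -> lo=[15, 34] (size 2, max 34) hi=[50] (size 1, min 50) -> median=34
Step 4: insert 31 -> lo=[15, 31] (size 2, max 31) hi=[34, 50] (size 2, min 34) -> median=32.5
Step 5: insert 36 -> lo=[15, 31, 34] (size 3, max 34) hi=[36, 50] (size 2, min 36) -> median=34
Step 6: insert 7 -> lo=[7, 15, 31] (size 3, max 31) hi=[34, 36, 50] (size 3, min 34) -> median=32.5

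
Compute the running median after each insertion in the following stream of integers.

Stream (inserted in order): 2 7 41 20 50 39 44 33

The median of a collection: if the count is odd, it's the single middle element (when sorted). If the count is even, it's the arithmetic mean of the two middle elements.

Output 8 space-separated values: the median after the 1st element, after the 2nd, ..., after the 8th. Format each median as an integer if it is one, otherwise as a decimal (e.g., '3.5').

Step 1: insert 2 -> lo=[2] (size 1, max 2) hi=[] (size 0) -> median=2
Step 2: insert 7 -> lo=[2] (size 1, max 2) hi=[7] (size 1, min 7) -> median=4.5
Step 3: insert 41 -> lo=[2, 7] (size 2, max 7) hi=[41] (size 1, min 41) -> median=7
Step 4: insert 20 -> lo=[2, 7] (size 2, max 7) hi=[20, 41] (size 2, min 20) -> median=13.5
Step 5: insert 50 -> lo=[2, 7, 20] (size 3, max 20) hi=[41, 50] (size 2, min 41) -> median=20
Step 6: insert 39 -> lo=[2, 7, 20] (size 3, max 20) hi=[39, 41, 50] (size 3, min 39) -> median=29.5
Step 7: insert 44 -> lo=[2, 7, 20, 39] (size 4, max 39) hi=[41, 44, 50] (size 3, min 41) -> median=39
Step 8: insert 33 -> lo=[2, 7, 20, 33] (size 4, max 33) hi=[39, 41, 44, 50] (size 4, min 39) -> median=36

Answer: 2 4.5 7 13.5 20 29.5 39 36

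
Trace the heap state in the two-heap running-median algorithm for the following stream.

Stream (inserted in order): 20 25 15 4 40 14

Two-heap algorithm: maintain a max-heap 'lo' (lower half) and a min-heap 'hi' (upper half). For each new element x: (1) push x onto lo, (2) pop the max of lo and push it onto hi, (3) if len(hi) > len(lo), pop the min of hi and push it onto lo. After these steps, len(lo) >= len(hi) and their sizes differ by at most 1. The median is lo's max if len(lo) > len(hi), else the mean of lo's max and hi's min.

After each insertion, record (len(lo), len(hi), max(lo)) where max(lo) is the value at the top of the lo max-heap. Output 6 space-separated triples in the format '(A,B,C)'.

Answer: (1,0,20) (1,1,20) (2,1,20) (2,2,15) (3,2,20) (3,3,15)

Derivation:
Step 1: insert 20 -> lo=[20] hi=[] -> (len(lo)=1, len(hi)=0, max(lo)=20)
Step 2: insert 25 -> lo=[20] hi=[25] -> (len(lo)=1, len(hi)=1, max(lo)=20)
Step 3: insert 15 -> lo=[15, 20] hi=[25] -> (len(lo)=2, len(hi)=1, max(lo)=20)
Step 4: insert 4 -> lo=[4, 15] hi=[20, 25] -> (len(lo)=2, len(hi)=2, max(lo)=15)
Step 5: insert 40 -> lo=[4, 15, 20] hi=[25, 40] -> (len(lo)=3, len(hi)=2, max(lo)=20)
Step 6: insert 14 -> lo=[4, 14, 15] hi=[20, 25, 40] -> (len(lo)=3, len(hi)=3, max(lo)=15)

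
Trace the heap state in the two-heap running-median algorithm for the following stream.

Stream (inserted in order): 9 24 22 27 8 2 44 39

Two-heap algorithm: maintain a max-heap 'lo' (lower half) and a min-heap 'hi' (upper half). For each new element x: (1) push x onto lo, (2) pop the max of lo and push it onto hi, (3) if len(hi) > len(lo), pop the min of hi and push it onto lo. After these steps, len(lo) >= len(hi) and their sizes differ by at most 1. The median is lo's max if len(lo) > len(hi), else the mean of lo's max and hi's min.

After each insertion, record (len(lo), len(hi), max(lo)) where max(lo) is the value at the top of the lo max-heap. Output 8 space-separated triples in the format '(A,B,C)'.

Step 1: insert 9 -> lo=[9] hi=[] -> (len(lo)=1, len(hi)=0, max(lo)=9)
Step 2: insert 24 -> lo=[9] hi=[24] -> (len(lo)=1, len(hi)=1, max(lo)=9)
Step 3: insert 22 -> lo=[9, 22] hi=[24] -> (len(lo)=2, len(hi)=1, max(lo)=22)
Step 4: insert 27 -> lo=[9, 22] hi=[24, 27] -> (len(lo)=2, len(hi)=2, max(lo)=22)
Step 5: insert 8 -> lo=[8, 9, 22] hi=[24, 27] -> (len(lo)=3, len(hi)=2, max(lo)=22)
Step 6: insert 2 -> lo=[2, 8, 9] hi=[22, 24, 27] -> (len(lo)=3, len(hi)=3, max(lo)=9)
Step 7: insert 44 -> lo=[2, 8, 9, 22] hi=[24, 27, 44] -> (len(lo)=4, len(hi)=3, max(lo)=22)
Step 8: insert 39 -> lo=[2, 8, 9, 22] hi=[24, 27, 39, 44] -> (len(lo)=4, len(hi)=4, max(lo)=22)

Answer: (1,0,9) (1,1,9) (2,1,22) (2,2,22) (3,2,22) (3,3,9) (4,3,22) (4,4,22)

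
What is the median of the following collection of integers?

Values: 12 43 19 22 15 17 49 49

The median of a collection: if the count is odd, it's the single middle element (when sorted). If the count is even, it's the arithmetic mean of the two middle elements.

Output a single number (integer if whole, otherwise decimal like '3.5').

Answer: 20.5

Derivation:
Step 1: insert 12 -> lo=[12] (size 1, max 12) hi=[] (size 0) -> median=12
Step 2: insert 43 -> lo=[12] (size 1, max 12) hi=[43] (size 1, min 43) -> median=27.5
Step 3: insert 19 -> lo=[12, 19] (size 2, max 19) hi=[43] (size 1, min 43) -> median=19
Step 4: insert 22 -> lo=[12, 19] (size 2, max 19) hi=[22, 43] (size 2, min 22) -> median=20.5
Step 5: insert 15 -> lo=[12, 15, 19] (size 3, max 19) hi=[22, 43] (size 2, min 22) -> median=19
Step 6: insert 17 -> lo=[12, 15, 17] (size 3, max 17) hi=[19, 22, 43] (size 3, min 19) -> median=18
Step 7: insert 49 -> lo=[12, 15, 17, 19] (size 4, max 19) hi=[22, 43, 49] (size 3, min 22) -> median=19
Step 8: insert 49 -> lo=[12, 15, 17, 19] (size 4, max 19) hi=[22, 43, 49, 49] (size 4, min 22) -> median=20.5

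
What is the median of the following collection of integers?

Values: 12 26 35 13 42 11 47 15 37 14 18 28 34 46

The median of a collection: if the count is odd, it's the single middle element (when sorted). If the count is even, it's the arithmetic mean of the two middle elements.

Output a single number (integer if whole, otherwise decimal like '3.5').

Answer: 27

Derivation:
Step 1: insert 12 -> lo=[12] (size 1, max 12) hi=[] (size 0) -> median=12
Step 2: insert 26 -> lo=[12] (size 1, max 12) hi=[26] (size 1, min 26) -> median=19
Step 3: insert 35 -> lo=[12, 26] (size 2, max 26) hi=[35] (size 1, min 35) -> median=26
Step 4: insert 13 -> lo=[12, 13] (size 2, max 13) hi=[26, 35] (size 2, min 26) -> median=19.5
Step 5: insert 42 -> lo=[12, 13, 26] (size 3, max 26) hi=[35, 42] (size 2, min 35) -> median=26
Step 6: insert 11 -> lo=[11, 12, 13] (size 3, max 13) hi=[26, 35, 42] (size 3, min 26) -> median=19.5
Step 7: insert 47 -> lo=[11, 12, 13, 26] (size 4, max 26) hi=[35, 42, 47] (size 3, min 35) -> median=26
Step 8: insert 15 -> lo=[11, 12, 13, 15] (size 4, max 15) hi=[26, 35, 42, 47] (size 4, min 26) -> median=20.5
Step 9: insert 37 -> lo=[11, 12, 13, 15, 26] (size 5, max 26) hi=[35, 37, 42, 47] (size 4, min 35) -> median=26
Step 10: insert 14 -> lo=[11, 12, 13, 14, 15] (size 5, max 15) hi=[26, 35, 37, 42, 47] (size 5, min 26) -> median=20.5
Step 11: insert 18 -> lo=[11, 12, 13, 14, 15, 18] (size 6, max 18) hi=[26, 35, 37, 42, 47] (size 5, min 26) -> median=18
Step 12: insert 28 -> lo=[11, 12, 13, 14, 15, 18] (size 6, max 18) hi=[26, 28, 35, 37, 42, 47] (size 6, min 26) -> median=22
Step 13: insert 34 -> lo=[11, 12, 13, 14, 15, 18, 26] (size 7, max 26) hi=[28, 34, 35, 37, 42, 47] (size 6, min 28) -> median=26
Step 14: insert 46 -> lo=[11, 12, 13, 14, 15, 18, 26] (size 7, max 26) hi=[28, 34, 35, 37, 42, 46, 47] (size 7, min 28) -> median=27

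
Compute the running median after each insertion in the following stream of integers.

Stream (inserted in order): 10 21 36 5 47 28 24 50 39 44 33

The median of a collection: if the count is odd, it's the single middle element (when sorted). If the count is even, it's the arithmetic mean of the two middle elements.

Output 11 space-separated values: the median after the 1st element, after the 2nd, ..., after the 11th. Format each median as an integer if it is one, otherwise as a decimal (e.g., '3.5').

Step 1: insert 10 -> lo=[10] (size 1, max 10) hi=[] (size 0) -> median=10
Step 2: insert 21 -> lo=[10] (size 1, max 10) hi=[21] (size 1, min 21) -> median=15.5
Step 3: insert 36 -> lo=[10, 21] (size 2, max 21) hi=[36] (size 1, min 36) -> median=21
Step 4: insert 5 -> lo=[5, 10] (size 2, max 10) hi=[21, 36] (size 2, min 21) -> median=15.5
Step 5: insert 47 -> lo=[5, 10, 21] (size 3, max 21) hi=[36, 47] (size 2, min 36) -> median=21
Step 6: insert 28 -> lo=[5, 10, 21] (size 3, max 21) hi=[28, 36, 47] (size 3, min 28) -> median=24.5
Step 7: insert 24 -> lo=[5, 10, 21, 24] (size 4, max 24) hi=[28, 36, 47] (size 3, min 28) -> median=24
Step 8: insert 50 -> lo=[5, 10, 21, 24] (size 4, max 24) hi=[28, 36, 47, 50] (size 4, min 28) -> median=26
Step 9: insert 39 -> lo=[5, 10, 21, 24, 28] (size 5, max 28) hi=[36, 39, 47, 50] (size 4, min 36) -> median=28
Step 10: insert 44 -> lo=[5, 10, 21, 24, 28] (size 5, max 28) hi=[36, 39, 44, 47, 50] (size 5, min 36) -> median=32
Step 11: insert 33 -> lo=[5, 10, 21, 24, 28, 33] (size 6, max 33) hi=[36, 39, 44, 47, 50] (size 5, min 36) -> median=33

Answer: 10 15.5 21 15.5 21 24.5 24 26 28 32 33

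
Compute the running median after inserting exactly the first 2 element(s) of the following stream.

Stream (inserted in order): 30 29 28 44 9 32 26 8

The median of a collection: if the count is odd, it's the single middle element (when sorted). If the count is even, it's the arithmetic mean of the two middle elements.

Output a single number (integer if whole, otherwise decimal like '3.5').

Step 1: insert 30 -> lo=[30] (size 1, max 30) hi=[] (size 0) -> median=30
Step 2: insert 29 -> lo=[29] (size 1, max 29) hi=[30] (size 1, min 30) -> median=29.5

Answer: 29.5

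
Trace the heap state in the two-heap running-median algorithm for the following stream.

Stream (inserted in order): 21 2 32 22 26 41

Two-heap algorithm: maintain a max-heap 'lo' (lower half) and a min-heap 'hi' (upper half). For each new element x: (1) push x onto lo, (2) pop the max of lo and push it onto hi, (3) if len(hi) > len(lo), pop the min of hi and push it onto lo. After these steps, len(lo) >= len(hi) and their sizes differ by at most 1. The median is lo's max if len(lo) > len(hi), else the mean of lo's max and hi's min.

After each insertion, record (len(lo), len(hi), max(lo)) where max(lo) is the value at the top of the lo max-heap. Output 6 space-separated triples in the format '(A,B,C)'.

Step 1: insert 21 -> lo=[21] hi=[] -> (len(lo)=1, len(hi)=0, max(lo)=21)
Step 2: insert 2 -> lo=[2] hi=[21] -> (len(lo)=1, len(hi)=1, max(lo)=2)
Step 3: insert 32 -> lo=[2, 21] hi=[32] -> (len(lo)=2, len(hi)=1, max(lo)=21)
Step 4: insert 22 -> lo=[2, 21] hi=[22, 32] -> (len(lo)=2, len(hi)=2, max(lo)=21)
Step 5: insert 26 -> lo=[2, 21, 22] hi=[26, 32] -> (len(lo)=3, len(hi)=2, max(lo)=22)
Step 6: insert 41 -> lo=[2, 21, 22] hi=[26, 32, 41] -> (len(lo)=3, len(hi)=3, max(lo)=22)

Answer: (1,0,21) (1,1,2) (2,1,21) (2,2,21) (3,2,22) (3,3,22)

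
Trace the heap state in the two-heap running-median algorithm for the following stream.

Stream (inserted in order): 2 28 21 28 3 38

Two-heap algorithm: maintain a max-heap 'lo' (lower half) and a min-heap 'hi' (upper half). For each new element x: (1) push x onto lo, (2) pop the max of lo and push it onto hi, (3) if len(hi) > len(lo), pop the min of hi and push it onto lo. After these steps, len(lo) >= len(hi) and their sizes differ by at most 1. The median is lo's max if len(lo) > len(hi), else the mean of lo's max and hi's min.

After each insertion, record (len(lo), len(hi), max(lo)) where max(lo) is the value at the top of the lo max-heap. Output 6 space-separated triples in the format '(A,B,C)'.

Step 1: insert 2 -> lo=[2] hi=[] -> (len(lo)=1, len(hi)=0, max(lo)=2)
Step 2: insert 28 -> lo=[2] hi=[28] -> (len(lo)=1, len(hi)=1, max(lo)=2)
Step 3: insert 21 -> lo=[2, 21] hi=[28] -> (len(lo)=2, len(hi)=1, max(lo)=21)
Step 4: insert 28 -> lo=[2, 21] hi=[28, 28] -> (len(lo)=2, len(hi)=2, max(lo)=21)
Step 5: insert 3 -> lo=[2, 3, 21] hi=[28, 28] -> (len(lo)=3, len(hi)=2, max(lo)=21)
Step 6: insert 38 -> lo=[2, 3, 21] hi=[28, 28, 38] -> (len(lo)=3, len(hi)=3, max(lo)=21)

Answer: (1,0,2) (1,1,2) (2,1,21) (2,2,21) (3,2,21) (3,3,21)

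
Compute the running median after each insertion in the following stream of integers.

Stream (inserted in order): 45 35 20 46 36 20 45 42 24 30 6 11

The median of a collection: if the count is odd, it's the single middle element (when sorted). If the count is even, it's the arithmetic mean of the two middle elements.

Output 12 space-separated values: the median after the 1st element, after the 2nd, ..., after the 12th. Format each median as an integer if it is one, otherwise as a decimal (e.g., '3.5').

Step 1: insert 45 -> lo=[45] (size 1, max 45) hi=[] (size 0) -> median=45
Step 2: insert 35 -> lo=[35] (size 1, max 35) hi=[45] (size 1, min 45) -> median=40
Step 3: insert 20 -> lo=[20, 35] (size 2, max 35) hi=[45] (size 1, min 45) -> median=35
Step 4: insert 46 -> lo=[20, 35] (size 2, max 35) hi=[45, 46] (size 2, min 45) -> median=40
Step 5: insert 36 -> lo=[20, 35, 36] (size 3, max 36) hi=[45, 46] (size 2, min 45) -> median=36
Step 6: insert 20 -> lo=[20, 20, 35] (size 3, max 35) hi=[36, 45, 46] (size 3, min 36) -> median=35.5
Step 7: insert 45 -> lo=[20, 20, 35, 36] (size 4, max 36) hi=[45, 45, 46] (size 3, min 45) -> median=36
Step 8: insert 42 -> lo=[20, 20, 35, 36] (size 4, max 36) hi=[42, 45, 45, 46] (size 4, min 42) -> median=39
Step 9: insert 24 -> lo=[20, 20, 24, 35, 36] (size 5, max 36) hi=[42, 45, 45, 46] (size 4, min 42) -> median=36
Step 10: insert 30 -> lo=[20, 20, 24, 30, 35] (size 5, max 35) hi=[36, 42, 45, 45, 46] (size 5, min 36) -> median=35.5
Step 11: insert 6 -> lo=[6, 20, 20, 24, 30, 35] (size 6, max 35) hi=[36, 42, 45, 45, 46] (size 5, min 36) -> median=35
Step 12: insert 11 -> lo=[6, 11, 20, 20, 24, 30] (size 6, max 30) hi=[35, 36, 42, 45, 45, 46] (size 6, min 35) -> median=32.5

Answer: 45 40 35 40 36 35.5 36 39 36 35.5 35 32.5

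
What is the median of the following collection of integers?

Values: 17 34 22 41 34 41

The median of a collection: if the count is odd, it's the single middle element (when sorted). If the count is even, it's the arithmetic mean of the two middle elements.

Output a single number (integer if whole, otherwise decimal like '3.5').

Step 1: insert 17 -> lo=[17] (size 1, max 17) hi=[] (size 0) -> median=17
Step 2: insert 34 -> lo=[17] (size 1, max 17) hi=[34] (size 1, min 34) -> median=25.5
Step 3: insert 22 -> lo=[17, 22] (size 2, max 22) hi=[34] (size 1, min 34) -> median=22
Step 4: insert 41 -> lo=[17, 22] (size 2, max 22) hi=[34, 41] (size 2, min 34) -> median=28
Step 5: insert 34 -> lo=[17, 22, 34] (size 3, max 34) hi=[34, 41] (size 2, min 34) -> median=34
Step 6: insert 41 -> lo=[17, 22, 34] (size 3, max 34) hi=[34, 41, 41] (size 3, min 34) -> median=34

Answer: 34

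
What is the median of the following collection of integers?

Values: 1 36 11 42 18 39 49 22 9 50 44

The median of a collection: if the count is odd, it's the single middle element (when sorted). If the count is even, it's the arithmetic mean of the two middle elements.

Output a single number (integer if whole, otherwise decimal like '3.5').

Step 1: insert 1 -> lo=[1] (size 1, max 1) hi=[] (size 0) -> median=1
Step 2: insert 36 -> lo=[1] (size 1, max 1) hi=[36] (size 1, min 36) -> median=18.5
Step 3: insert 11 -> lo=[1, 11] (size 2, max 11) hi=[36] (size 1, min 36) -> median=11
Step 4: insert 42 -> lo=[1, 11] (size 2, max 11) hi=[36, 42] (size 2, min 36) -> median=23.5
Step 5: insert 18 -> lo=[1, 11, 18] (size 3, max 18) hi=[36, 42] (size 2, min 36) -> median=18
Step 6: insert 39 -> lo=[1, 11, 18] (size 3, max 18) hi=[36, 39, 42] (size 3, min 36) -> median=27
Step 7: insert 49 -> lo=[1, 11, 18, 36] (size 4, max 36) hi=[39, 42, 49] (size 3, min 39) -> median=36
Step 8: insert 22 -> lo=[1, 11, 18, 22] (size 4, max 22) hi=[36, 39, 42, 49] (size 4, min 36) -> median=29
Step 9: insert 9 -> lo=[1, 9, 11, 18, 22] (size 5, max 22) hi=[36, 39, 42, 49] (size 4, min 36) -> median=22
Step 10: insert 50 -> lo=[1, 9, 11, 18, 22] (size 5, max 22) hi=[36, 39, 42, 49, 50] (size 5, min 36) -> median=29
Step 11: insert 44 -> lo=[1, 9, 11, 18, 22, 36] (size 6, max 36) hi=[39, 42, 44, 49, 50] (size 5, min 39) -> median=36

Answer: 36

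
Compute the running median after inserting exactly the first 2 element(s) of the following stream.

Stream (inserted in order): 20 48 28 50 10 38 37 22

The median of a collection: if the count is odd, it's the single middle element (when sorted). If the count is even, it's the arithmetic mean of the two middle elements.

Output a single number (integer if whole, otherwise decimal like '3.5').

Step 1: insert 20 -> lo=[20] (size 1, max 20) hi=[] (size 0) -> median=20
Step 2: insert 48 -> lo=[20] (size 1, max 20) hi=[48] (size 1, min 48) -> median=34

Answer: 34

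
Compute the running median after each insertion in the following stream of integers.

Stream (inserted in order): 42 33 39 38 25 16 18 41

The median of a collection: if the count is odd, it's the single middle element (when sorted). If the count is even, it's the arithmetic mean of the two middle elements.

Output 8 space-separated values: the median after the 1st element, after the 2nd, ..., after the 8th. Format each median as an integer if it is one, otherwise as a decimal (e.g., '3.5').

Answer: 42 37.5 39 38.5 38 35.5 33 35.5

Derivation:
Step 1: insert 42 -> lo=[42] (size 1, max 42) hi=[] (size 0) -> median=42
Step 2: insert 33 -> lo=[33] (size 1, max 33) hi=[42] (size 1, min 42) -> median=37.5
Step 3: insert 39 -> lo=[33, 39] (size 2, max 39) hi=[42] (size 1, min 42) -> median=39
Step 4: insert 38 -> lo=[33, 38] (size 2, max 38) hi=[39, 42] (size 2, min 39) -> median=38.5
Step 5: insert 25 -> lo=[25, 33, 38] (size 3, max 38) hi=[39, 42] (size 2, min 39) -> median=38
Step 6: insert 16 -> lo=[16, 25, 33] (size 3, max 33) hi=[38, 39, 42] (size 3, min 38) -> median=35.5
Step 7: insert 18 -> lo=[16, 18, 25, 33] (size 4, max 33) hi=[38, 39, 42] (size 3, min 38) -> median=33
Step 8: insert 41 -> lo=[16, 18, 25, 33] (size 4, max 33) hi=[38, 39, 41, 42] (size 4, min 38) -> median=35.5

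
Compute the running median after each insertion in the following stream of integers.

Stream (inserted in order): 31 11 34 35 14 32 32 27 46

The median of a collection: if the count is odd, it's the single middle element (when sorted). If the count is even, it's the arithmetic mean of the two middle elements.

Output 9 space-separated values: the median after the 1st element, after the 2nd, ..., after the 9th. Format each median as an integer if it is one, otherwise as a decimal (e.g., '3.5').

Answer: 31 21 31 32.5 31 31.5 32 31.5 32

Derivation:
Step 1: insert 31 -> lo=[31] (size 1, max 31) hi=[] (size 0) -> median=31
Step 2: insert 11 -> lo=[11] (size 1, max 11) hi=[31] (size 1, min 31) -> median=21
Step 3: insert 34 -> lo=[11, 31] (size 2, max 31) hi=[34] (size 1, min 34) -> median=31
Step 4: insert 35 -> lo=[11, 31] (size 2, max 31) hi=[34, 35] (size 2, min 34) -> median=32.5
Step 5: insert 14 -> lo=[11, 14, 31] (size 3, max 31) hi=[34, 35] (size 2, min 34) -> median=31
Step 6: insert 32 -> lo=[11, 14, 31] (size 3, max 31) hi=[32, 34, 35] (size 3, min 32) -> median=31.5
Step 7: insert 32 -> lo=[11, 14, 31, 32] (size 4, max 32) hi=[32, 34, 35] (size 3, min 32) -> median=32
Step 8: insert 27 -> lo=[11, 14, 27, 31] (size 4, max 31) hi=[32, 32, 34, 35] (size 4, min 32) -> median=31.5
Step 9: insert 46 -> lo=[11, 14, 27, 31, 32] (size 5, max 32) hi=[32, 34, 35, 46] (size 4, min 32) -> median=32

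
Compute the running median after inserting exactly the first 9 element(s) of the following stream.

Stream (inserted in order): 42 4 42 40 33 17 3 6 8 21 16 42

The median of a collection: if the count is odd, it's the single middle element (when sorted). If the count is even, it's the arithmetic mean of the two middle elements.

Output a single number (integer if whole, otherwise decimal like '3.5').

Answer: 17

Derivation:
Step 1: insert 42 -> lo=[42] (size 1, max 42) hi=[] (size 0) -> median=42
Step 2: insert 4 -> lo=[4] (size 1, max 4) hi=[42] (size 1, min 42) -> median=23
Step 3: insert 42 -> lo=[4, 42] (size 2, max 42) hi=[42] (size 1, min 42) -> median=42
Step 4: insert 40 -> lo=[4, 40] (size 2, max 40) hi=[42, 42] (size 2, min 42) -> median=41
Step 5: insert 33 -> lo=[4, 33, 40] (size 3, max 40) hi=[42, 42] (size 2, min 42) -> median=40
Step 6: insert 17 -> lo=[4, 17, 33] (size 3, max 33) hi=[40, 42, 42] (size 3, min 40) -> median=36.5
Step 7: insert 3 -> lo=[3, 4, 17, 33] (size 4, max 33) hi=[40, 42, 42] (size 3, min 40) -> median=33
Step 8: insert 6 -> lo=[3, 4, 6, 17] (size 4, max 17) hi=[33, 40, 42, 42] (size 4, min 33) -> median=25
Step 9: insert 8 -> lo=[3, 4, 6, 8, 17] (size 5, max 17) hi=[33, 40, 42, 42] (size 4, min 33) -> median=17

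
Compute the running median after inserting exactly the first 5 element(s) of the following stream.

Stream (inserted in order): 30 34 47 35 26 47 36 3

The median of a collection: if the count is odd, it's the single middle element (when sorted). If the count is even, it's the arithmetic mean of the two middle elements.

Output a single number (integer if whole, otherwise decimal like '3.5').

Answer: 34

Derivation:
Step 1: insert 30 -> lo=[30] (size 1, max 30) hi=[] (size 0) -> median=30
Step 2: insert 34 -> lo=[30] (size 1, max 30) hi=[34] (size 1, min 34) -> median=32
Step 3: insert 47 -> lo=[30, 34] (size 2, max 34) hi=[47] (size 1, min 47) -> median=34
Step 4: insert 35 -> lo=[30, 34] (size 2, max 34) hi=[35, 47] (size 2, min 35) -> median=34.5
Step 5: insert 26 -> lo=[26, 30, 34] (size 3, max 34) hi=[35, 47] (size 2, min 35) -> median=34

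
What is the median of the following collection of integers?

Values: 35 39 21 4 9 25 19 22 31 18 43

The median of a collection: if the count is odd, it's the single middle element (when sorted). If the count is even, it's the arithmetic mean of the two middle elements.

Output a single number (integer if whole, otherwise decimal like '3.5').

Answer: 22

Derivation:
Step 1: insert 35 -> lo=[35] (size 1, max 35) hi=[] (size 0) -> median=35
Step 2: insert 39 -> lo=[35] (size 1, max 35) hi=[39] (size 1, min 39) -> median=37
Step 3: insert 21 -> lo=[21, 35] (size 2, max 35) hi=[39] (size 1, min 39) -> median=35
Step 4: insert 4 -> lo=[4, 21] (size 2, max 21) hi=[35, 39] (size 2, min 35) -> median=28
Step 5: insert 9 -> lo=[4, 9, 21] (size 3, max 21) hi=[35, 39] (size 2, min 35) -> median=21
Step 6: insert 25 -> lo=[4, 9, 21] (size 3, max 21) hi=[25, 35, 39] (size 3, min 25) -> median=23
Step 7: insert 19 -> lo=[4, 9, 19, 21] (size 4, max 21) hi=[25, 35, 39] (size 3, min 25) -> median=21
Step 8: insert 22 -> lo=[4, 9, 19, 21] (size 4, max 21) hi=[22, 25, 35, 39] (size 4, min 22) -> median=21.5
Step 9: insert 31 -> lo=[4, 9, 19, 21, 22] (size 5, max 22) hi=[25, 31, 35, 39] (size 4, min 25) -> median=22
Step 10: insert 18 -> lo=[4, 9, 18, 19, 21] (size 5, max 21) hi=[22, 25, 31, 35, 39] (size 5, min 22) -> median=21.5
Step 11: insert 43 -> lo=[4, 9, 18, 19, 21, 22] (size 6, max 22) hi=[25, 31, 35, 39, 43] (size 5, min 25) -> median=22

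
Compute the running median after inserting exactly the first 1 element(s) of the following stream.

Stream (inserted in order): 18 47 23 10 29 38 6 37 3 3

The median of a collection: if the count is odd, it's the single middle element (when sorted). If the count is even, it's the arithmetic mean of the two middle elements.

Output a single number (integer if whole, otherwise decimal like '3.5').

Step 1: insert 18 -> lo=[18] (size 1, max 18) hi=[] (size 0) -> median=18

Answer: 18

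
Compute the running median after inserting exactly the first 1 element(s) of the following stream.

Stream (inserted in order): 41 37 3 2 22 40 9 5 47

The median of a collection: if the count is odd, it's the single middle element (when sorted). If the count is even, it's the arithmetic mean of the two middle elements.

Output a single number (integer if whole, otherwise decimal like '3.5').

Answer: 41

Derivation:
Step 1: insert 41 -> lo=[41] (size 1, max 41) hi=[] (size 0) -> median=41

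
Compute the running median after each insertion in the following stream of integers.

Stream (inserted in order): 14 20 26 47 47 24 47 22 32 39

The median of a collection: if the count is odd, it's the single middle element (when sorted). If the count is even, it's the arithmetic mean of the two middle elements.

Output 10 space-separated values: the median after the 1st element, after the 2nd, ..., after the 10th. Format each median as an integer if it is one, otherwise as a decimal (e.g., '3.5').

Answer: 14 17 20 23 26 25 26 25 26 29

Derivation:
Step 1: insert 14 -> lo=[14] (size 1, max 14) hi=[] (size 0) -> median=14
Step 2: insert 20 -> lo=[14] (size 1, max 14) hi=[20] (size 1, min 20) -> median=17
Step 3: insert 26 -> lo=[14, 20] (size 2, max 20) hi=[26] (size 1, min 26) -> median=20
Step 4: insert 47 -> lo=[14, 20] (size 2, max 20) hi=[26, 47] (size 2, min 26) -> median=23
Step 5: insert 47 -> lo=[14, 20, 26] (size 3, max 26) hi=[47, 47] (size 2, min 47) -> median=26
Step 6: insert 24 -> lo=[14, 20, 24] (size 3, max 24) hi=[26, 47, 47] (size 3, min 26) -> median=25
Step 7: insert 47 -> lo=[14, 20, 24, 26] (size 4, max 26) hi=[47, 47, 47] (size 3, min 47) -> median=26
Step 8: insert 22 -> lo=[14, 20, 22, 24] (size 4, max 24) hi=[26, 47, 47, 47] (size 4, min 26) -> median=25
Step 9: insert 32 -> lo=[14, 20, 22, 24, 26] (size 5, max 26) hi=[32, 47, 47, 47] (size 4, min 32) -> median=26
Step 10: insert 39 -> lo=[14, 20, 22, 24, 26] (size 5, max 26) hi=[32, 39, 47, 47, 47] (size 5, min 32) -> median=29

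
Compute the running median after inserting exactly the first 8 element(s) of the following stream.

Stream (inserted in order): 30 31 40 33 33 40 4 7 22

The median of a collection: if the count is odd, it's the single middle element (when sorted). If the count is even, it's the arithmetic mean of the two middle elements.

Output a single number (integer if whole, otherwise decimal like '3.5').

Answer: 32

Derivation:
Step 1: insert 30 -> lo=[30] (size 1, max 30) hi=[] (size 0) -> median=30
Step 2: insert 31 -> lo=[30] (size 1, max 30) hi=[31] (size 1, min 31) -> median=30.5
Step 3: insert 40 -> lo=[30, 31] (size 2, max 31) hi=[40] (size 1, min 40) -> median=31
Step 4: insert 33 -> lo=[30, 31] (size 2, max 31) hi=[33, 40] (size 2, min 33) -> median=32
Step 5: insert 33 -> lo=[30, 31, 33] (size 3, max 33) hi=[33, 40] (size 2, min 33) -> median=33
Step 6: insert 40 -> lo=[30, 31, 33] (size 3, max 33) hi=[33, 40, 40] (size 3, min 33) -> median=33
Step 7: insert 4 -> lo=[4, 30, 31, 33] (size 4, max 33) hi=[33, 40, 40] (size 3, min 33) -> median=33
Step 8: insert 7 -> lo=[4, 7, 30, 31] (size 4, max 31) hi=[33, 33, 40, 40] (size 4, min 33) -> median=32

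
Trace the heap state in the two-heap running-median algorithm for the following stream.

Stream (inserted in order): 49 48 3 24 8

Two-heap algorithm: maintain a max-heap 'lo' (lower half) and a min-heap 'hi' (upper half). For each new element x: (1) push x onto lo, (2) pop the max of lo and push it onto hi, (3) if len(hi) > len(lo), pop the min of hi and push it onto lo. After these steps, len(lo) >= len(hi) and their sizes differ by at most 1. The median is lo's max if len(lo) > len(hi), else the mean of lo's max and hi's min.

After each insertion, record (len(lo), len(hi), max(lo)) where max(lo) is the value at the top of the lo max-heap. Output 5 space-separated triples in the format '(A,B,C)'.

Answer: (1,0,49) (1,1,48) (2,1,48) (2,2,24) (3,2,24)

Derivation:
Step 1: insert 49 -> lo=[49] hi=[] -> (len(lo)=1, len(hi)=0, max(lo)=49)
Step 2: insert 48 -> lo=[48] hi=[49] -> (len(lo)=1, len(hi)=1, max(lo)=48)
Step 3: insert 3 -> lo=[3, 48] hi=[49] -> (len(lo)=2, len(hi)=1, max(lo)=48)
Step 4: insert 24 -> lo=[3, 24] hi=[48, 49] -> (len(lo)=2, len(hi)=2, max(lo)=24)
Step 5: insert 8 -> lo=[3, 8, 24] hi=[48, 49] -> (len(lo)=3, len(hi)=2, max(lo)=24)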